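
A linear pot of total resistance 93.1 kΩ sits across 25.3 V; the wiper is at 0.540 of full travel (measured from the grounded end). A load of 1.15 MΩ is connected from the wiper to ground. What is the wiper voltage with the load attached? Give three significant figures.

The wiper splits the pot into (1−α)R = 42.83 kΩ above and αR = 50.27 kΩ below.
Lower section ‖ load = 48.17 kΩ.
V_wiper = 25.3 × 48.17/(42.83 + 48.17) = 13.4 V.

V ≈ 13.4 V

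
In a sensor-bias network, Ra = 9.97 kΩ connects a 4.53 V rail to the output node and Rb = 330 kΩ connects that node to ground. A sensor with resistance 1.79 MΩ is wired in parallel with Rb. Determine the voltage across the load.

V_out ≈ 4.37 V

The load sits in parallel with Rb: Rb‖R_L = (330 × 1790) / (330 + 1790) = 278.6 kΩ.
V_out = 4.53 × 278.6 / (9.97 + 278.6) = 4.53 × 278.6/288.6 = 4.37 V.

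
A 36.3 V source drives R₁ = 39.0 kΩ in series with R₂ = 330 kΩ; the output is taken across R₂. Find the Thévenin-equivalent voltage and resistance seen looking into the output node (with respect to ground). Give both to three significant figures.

V_th is the open-circuit tap voltage: 36.3 × 330/(39.0 + 330) = 32.5 V.
With the supply zeroed, R₁ and R₂ appear in parallel from the tap: R_th = R₁‖R₂ = (39.0 × 330)/369.0 = 34.9 kΩ.

V_th = 32.5 V, R_th = 34.9 kΩ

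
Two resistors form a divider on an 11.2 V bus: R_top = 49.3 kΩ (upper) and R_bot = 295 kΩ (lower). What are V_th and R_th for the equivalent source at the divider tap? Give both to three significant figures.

V_th = 9.60 V, R_th = 42.2 kΩ

V_th is the open-circuit tap voltage: 11.2 × 295/(49.3 + 295) = 9.60 V.
With the supply zeroed, R_top and R_bot appear in parallel from the tap: R_th = R_top‖R_bot = (49.3 × 295)/344.3 = 42.2 kΩ.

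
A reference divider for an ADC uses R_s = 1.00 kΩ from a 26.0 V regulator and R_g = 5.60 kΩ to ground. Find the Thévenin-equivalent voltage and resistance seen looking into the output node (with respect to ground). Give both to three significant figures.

V_th is the open-circuit tap voltage: 26.0 × 5.60/(1.00 + 5.60) = 22.1 V.
With the supply zeroed, R_s and R_g appear in parallel from the tap: R_th = R_s‖R_g = (1.00 × 5.60)/6.600 = 848 Ω.

V_th = 22.1 V, R_th = 848 Ω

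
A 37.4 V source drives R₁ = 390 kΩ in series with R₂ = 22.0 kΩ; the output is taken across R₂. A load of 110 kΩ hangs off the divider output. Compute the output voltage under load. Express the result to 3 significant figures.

V_out ≈ 1.68 V

The load sits in parallel with R₂: R₂‖R_L = (22.0 × 110) / (22.0 + 110) = 18.33 kΩ.
V_out = 37.4 × 18.33 / (390 + 18.33) = 37.4 × 18.33/408.3 = 1.68 V.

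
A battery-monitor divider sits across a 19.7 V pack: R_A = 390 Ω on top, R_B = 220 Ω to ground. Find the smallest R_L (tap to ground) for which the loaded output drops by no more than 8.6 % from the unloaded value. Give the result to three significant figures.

Output resistance R_th = R_A‖R_B = (390 × 220)/610.0 = 140.7 Ω.
The fractional drop is R_th/(R_th + R_L); requiring this ≤ 0.0860 gives R_L ≥ R_th(1/0.0860 − 1) = 140.7 × 10.63 = 1.49 kΩ.

R_L(min) ≈ 1.49 kΩ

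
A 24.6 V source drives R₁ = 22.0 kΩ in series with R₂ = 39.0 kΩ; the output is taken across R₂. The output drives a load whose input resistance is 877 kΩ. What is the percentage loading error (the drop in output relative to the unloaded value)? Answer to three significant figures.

1.58 %

The divider's output (Thévenin) resistance is R₁‖R₂ = 14.07 kΩ.
Fractional drop under load = R_th/(R_th + R_L) = 14.07 / (14.07 + 877) = 0.01579.
So the output falls by 1.58 %.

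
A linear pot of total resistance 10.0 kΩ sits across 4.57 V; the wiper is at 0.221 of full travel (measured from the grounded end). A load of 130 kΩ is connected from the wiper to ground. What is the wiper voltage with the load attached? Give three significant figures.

V ≈ 0.997 V

The wiper splits the pot into (1−α)R = 7.790 kΩ above and αR = 2.210 kΩ below.
Lower section ‖ load = 2.173 kΩ.
V_wiper = 4.57 × 2.173/(7.790 + 2.173) = 0.997 V.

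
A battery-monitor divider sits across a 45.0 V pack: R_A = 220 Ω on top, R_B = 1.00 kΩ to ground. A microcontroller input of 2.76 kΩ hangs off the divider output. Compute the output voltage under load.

The load sits in parallel with R_B: R_B‖R_L = (1000 × 2760) / (1000 + 2760) = 734.0 Ω.
V_out = 45.0 × 734.0 / (220 + 734.0) = 45.0 × 734.0/954.0 = 34.6 V.

V_out ≈ 34.6 V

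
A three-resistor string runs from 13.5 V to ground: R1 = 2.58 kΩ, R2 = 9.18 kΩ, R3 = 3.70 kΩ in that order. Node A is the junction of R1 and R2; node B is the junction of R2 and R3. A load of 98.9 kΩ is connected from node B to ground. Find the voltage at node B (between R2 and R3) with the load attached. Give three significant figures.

V ≈ 3.14 V

At node B, R3 is in parallel with the load: R3‖R_L = 3.567 kΩ.
Below node A the resistance is R2 + (R3‖R_L) = 12.75 kΩ, so V_A = 13.5 × 12.75/15.33 = 11.23 V.
Then V_B = V_A × (R3‖R_L)/(R2 + R3‖R_L) = 11.23 × 3.567/12.75 = 3.14 V.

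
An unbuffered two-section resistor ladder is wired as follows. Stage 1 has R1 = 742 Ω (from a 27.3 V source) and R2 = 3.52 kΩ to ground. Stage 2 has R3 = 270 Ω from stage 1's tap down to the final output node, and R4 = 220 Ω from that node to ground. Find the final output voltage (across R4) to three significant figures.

V_out ≈ 4.50 V

Stage 2 presents R3+R4 = 490.0 Ω as a load on stage 1's tap.
Stage 1's lower leg becomes R2‖(R3+R4) = 430.1 Ω, so V_mid = 27.3 × 430.1/1172 = 10.02 V.
Stage 2 is itself unloaded: V_out = V_mid × R4/(R3+R4) = 10.02 × 220/490.0 = 4.50 V.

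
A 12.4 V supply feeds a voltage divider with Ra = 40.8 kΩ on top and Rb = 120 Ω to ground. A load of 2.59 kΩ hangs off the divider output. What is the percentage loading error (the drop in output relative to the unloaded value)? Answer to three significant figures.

The divider's output (Thévenin) resistance is Ra‖Rb = 119.6 Ω.
Fractional drop under load = R_th/(R_th + R_L) = 119.6 / (119.6 + 2590) = 0.04416.
So the output falls by 4.42 %.

4.42 %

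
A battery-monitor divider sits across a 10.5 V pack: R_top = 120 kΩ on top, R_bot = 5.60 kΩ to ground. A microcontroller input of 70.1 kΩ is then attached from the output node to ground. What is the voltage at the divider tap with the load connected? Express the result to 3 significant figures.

The load sits in parallel with R_bot: R_bot‖R_L = (5.60 × 70.1) / (5.60 + 70.1) = 5.186 kΩ.
V_out = 10.5 × 5.186 / (120 + 5.186) = 10.5 × 5.186/125.2 = 0.435 V.
(Unloaded it would have been 0.468 V.)

V_out ≈ 0.435 V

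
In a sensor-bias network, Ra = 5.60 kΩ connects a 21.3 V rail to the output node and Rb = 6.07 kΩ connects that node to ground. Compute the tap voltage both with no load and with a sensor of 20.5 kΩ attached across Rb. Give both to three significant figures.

Unloaded: 11.1 V; loaded: 9.70 V

Open-circuit: V = 21.3 × 6.07/(5.60 + 6.07) = 11.1 V.
With the load, Rb becomes Rb‖R_L = 4.683 kΩ, so V = 21.3 × 4.683/10.28 = 9.70 V.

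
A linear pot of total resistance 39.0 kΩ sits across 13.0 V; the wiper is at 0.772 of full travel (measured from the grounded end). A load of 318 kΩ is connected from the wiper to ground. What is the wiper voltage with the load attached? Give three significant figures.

The wiper splits the pot into (1−α)R = 8.892 kΩ above and αR = 30.11 kΩ below.
Lower section ‖ load = 27.50 kΩ.
V_wiper = 13.0 × 27.50/(8.892 + 27.50) = 9.82 V.

V ≈ 9.82 V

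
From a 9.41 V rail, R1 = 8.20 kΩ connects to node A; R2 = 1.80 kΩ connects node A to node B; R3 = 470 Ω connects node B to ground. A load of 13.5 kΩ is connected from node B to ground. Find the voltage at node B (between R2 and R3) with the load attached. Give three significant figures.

At node B, R3 is in parallel with the load: R3‖R_L = 454.2 Ω.
Below node A the resistance is R2 + (R3‖R_L) = 2254 Ω, so V_A = 9.41 × 2254/10450 = 2.029 V.
Then V_B = V_A × (R3‖R_L)/(R2 + R3‖R_L) = 2.029 × 454.2/2254 = 0.409 V.

V ≈ 0.409 V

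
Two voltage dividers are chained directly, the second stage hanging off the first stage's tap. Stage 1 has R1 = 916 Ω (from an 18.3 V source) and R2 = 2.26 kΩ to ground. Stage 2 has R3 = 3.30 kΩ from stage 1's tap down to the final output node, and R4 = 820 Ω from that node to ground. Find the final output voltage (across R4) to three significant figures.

Stage 2 presents R3+R4 = 4120 Ω as a load on stage 1's tap.
Stage 1's lower leg becomes R2‖(R3+R4) = 1459 Ω, so V_mid = 18.3 × 1459/2375 = 11.24 V.
Stage 2 is itself unloaded: V_out = V_mid × R4/(R3+R4) = 11.24 × 820/4120 = 2.24 V.

V_out ≈ 2.24 V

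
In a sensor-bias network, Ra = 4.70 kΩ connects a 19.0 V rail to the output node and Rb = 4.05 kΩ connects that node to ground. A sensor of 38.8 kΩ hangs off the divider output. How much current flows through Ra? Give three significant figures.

I ≈ 2.27 mA

Rb‖R_L = 3.667 kΩ, so the source sees Ra + Rb‖R_L = 8.367 kΩ.
I = 19.0 V / 8.367 kΩ = 2.27 mA.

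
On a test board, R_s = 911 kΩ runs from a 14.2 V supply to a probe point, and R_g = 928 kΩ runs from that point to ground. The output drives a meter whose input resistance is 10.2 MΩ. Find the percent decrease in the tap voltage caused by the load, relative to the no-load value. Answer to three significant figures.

The divider's output (Thévenin) resistance is R_s‖R_g = 459.7 kΩ.
Fractional drop under load = R_th/(R_th + R_L) = 459.7 / (459.7 + 10200) = 0.04313.
So the output falls by 4.31 %.

4.31 %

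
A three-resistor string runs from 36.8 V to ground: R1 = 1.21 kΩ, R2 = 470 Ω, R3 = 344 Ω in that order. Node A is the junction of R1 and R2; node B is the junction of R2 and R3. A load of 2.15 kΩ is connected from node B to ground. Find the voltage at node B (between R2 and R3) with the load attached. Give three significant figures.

At node B, R3 is in parallel with the load: R3‖R_L = 296.6 Ω.
Below node A the resistance is R2 + (R3‖R_L) = 766.6 Ω, so V_A = 36.8 × 766.6/1977 = 14.27 V.
Then V_B = V_A × (R3‖R_L)/(R2 + R3‖R_L) = 14.27 × 296.6/766.6 = 5.52 V.

V ≈ 5.52 V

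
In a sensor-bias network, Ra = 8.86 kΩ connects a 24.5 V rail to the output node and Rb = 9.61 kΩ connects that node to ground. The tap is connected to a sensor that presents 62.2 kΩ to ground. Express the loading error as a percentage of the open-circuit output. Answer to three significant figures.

6.90 %

The divider's output (Thévenin) resistance is Ra‖Rb = 4.610 kΩ.
Fractional drop under load = R_th/(R_th + R_L) = 4.610 / (4.610 + 62.2) = 0.06900.
So the output falls by 6.90 %.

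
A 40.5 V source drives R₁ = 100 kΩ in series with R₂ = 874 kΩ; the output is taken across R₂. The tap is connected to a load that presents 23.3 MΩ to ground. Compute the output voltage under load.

V_out ≈ 36.2 V

The load sits in parallel with R₂: R₂‖R_L = (874 × 23300) / (874 + 23300) = 842.4 kΩ.
V_out = 40.5 × 842.4 / (100 + 842.4) = 40.5 × 842.4/942.4 = 36.2 V.
(Unloaded it would have been 36.3 V.)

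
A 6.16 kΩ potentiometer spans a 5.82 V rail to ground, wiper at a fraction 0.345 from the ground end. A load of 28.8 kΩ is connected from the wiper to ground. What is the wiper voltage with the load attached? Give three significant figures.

The wiper splits the pot into (1−α)R = 4.035 kΩ above and αR = 2.125 kΩ below.
Lower section ‖ load = 1.979 kΩ.
V_wiper = 5.82 × 1.979/(4.035 + 1.979) = 1.92 V.

V ≈ 1.92 V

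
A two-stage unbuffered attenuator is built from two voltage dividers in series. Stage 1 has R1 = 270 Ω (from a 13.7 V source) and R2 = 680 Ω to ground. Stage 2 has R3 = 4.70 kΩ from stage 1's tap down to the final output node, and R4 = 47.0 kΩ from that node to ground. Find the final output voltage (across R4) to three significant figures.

Stage 2 presents R3+R4 = 51700 Ω as a load on stage 1's tap.
Stage 1's lower leg becomes R2‖(R3+R4) = 671.2 Ω, so V_mid = 13.7 × 671.2/941.2 = 9.770 V.
Stage 2 is itself unloaded: V_out = V_mid × R4/(R3+R4) = 9.770 × 47000/51700 = 8.88 V.

V_out ≈ 8.88 V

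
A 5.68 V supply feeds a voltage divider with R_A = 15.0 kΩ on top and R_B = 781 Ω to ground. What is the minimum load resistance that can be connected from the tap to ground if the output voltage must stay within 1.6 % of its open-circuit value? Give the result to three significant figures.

R_L(min) ≈ 45.7 kΩ

Output resistance R_th = R_A‖R_B = (15000 × 781)/15780 = 742.3 Ω.
The fractional drop is R_th/(R_th + R_L); requiring this ≤ 0.0160 gives R_L ≥ R_th(1/0.0160 − 1) = 742.3 × 61.50 = 45.7 kΩ.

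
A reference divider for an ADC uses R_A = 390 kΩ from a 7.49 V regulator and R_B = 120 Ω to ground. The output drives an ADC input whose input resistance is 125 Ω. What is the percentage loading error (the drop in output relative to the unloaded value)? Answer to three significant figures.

Unloaded V = 7.49 × 120/390100 = 0.002304 V.
Loaded: R_B‖R_L = 61.22 Ω, giving V = 7.49 × 61.22/390100 = 0.001176 V.
Drop = (0.002304 − 0.001176) / 0.002304 = 49.0 %.

49.0 %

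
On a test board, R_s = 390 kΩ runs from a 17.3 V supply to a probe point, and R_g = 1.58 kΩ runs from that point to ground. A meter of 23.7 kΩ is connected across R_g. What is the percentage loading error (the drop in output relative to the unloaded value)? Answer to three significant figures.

6.23 %

The divider's output (Thévenin) resistance is R_s‖R_g = 1.574 kΩ.
Fractional drop under load = R_th/(R_th + R_L) = 1.574 / (1.574 + 23.7) = 0.06226.
So the output falls by 6.23 %.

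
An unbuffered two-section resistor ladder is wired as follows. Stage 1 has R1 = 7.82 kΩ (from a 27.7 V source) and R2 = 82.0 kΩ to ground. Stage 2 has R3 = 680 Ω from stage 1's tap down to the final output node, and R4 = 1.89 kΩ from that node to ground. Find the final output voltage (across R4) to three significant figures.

Stage 2 presents R3+R4 = 2570 Ω as a load on stage 1's tap.
Stage 1's lower leg becomes R2‖(R3+R4) = 2492 Ω, so V_mid = 27.7 × 2492/10310 = 6.694 V.
Stage 2 is itself unloaded: V_out = V_mid × R4/(R3+R4) = 6.694 × 1890/2570 = 4.92 V.

V_out ≈ 4.92 V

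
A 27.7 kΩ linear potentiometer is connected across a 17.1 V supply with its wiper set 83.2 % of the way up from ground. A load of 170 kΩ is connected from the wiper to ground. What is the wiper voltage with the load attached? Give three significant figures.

The wiper splits the pot into (1−α)R = 4.654 kΩ above and αR = 23.05 kΩ below.
Lower section ‖ load = 20.30 kΩ.
V_wiper = 17.1 × 20.30/(4.654 + 20.30) = 13.9 V.

V ≈ 13.9 V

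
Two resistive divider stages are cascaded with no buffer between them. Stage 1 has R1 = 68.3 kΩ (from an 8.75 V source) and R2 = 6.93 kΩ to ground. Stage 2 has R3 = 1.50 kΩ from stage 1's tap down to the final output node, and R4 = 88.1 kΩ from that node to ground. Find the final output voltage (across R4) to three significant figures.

Stage 2 presents R3+R4 = 89.60 kΩ as a load on stage 1's tap.
Stage 1's lower leg becomes R2‖(R3+R4) = 6.432 kΩ, so V_mid = 8.75 × 6.432/74.73 = 0.7531 V.
Stage 2 is itself unloaded: V_out = V_mid × R4/(R3+R4) = 0.7531 × 88.1/89.60 = 0.741 V.

V_out ≈ 0.741 V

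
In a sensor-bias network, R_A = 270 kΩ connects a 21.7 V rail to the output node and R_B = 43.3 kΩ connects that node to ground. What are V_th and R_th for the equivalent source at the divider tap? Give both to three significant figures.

V_th is the open-circuit tap voltage: 21.7 × 43.3/(270 + 43.3) = 3.00 V.
With the supply zeroed, R_A and R_B appear in parallel from the tap: R_th = R_A‖R_B = (270 × 43.3)/313.3 = 37.3 kΩ.

V_th = 3.00 V, R_th = 37.3 kΩ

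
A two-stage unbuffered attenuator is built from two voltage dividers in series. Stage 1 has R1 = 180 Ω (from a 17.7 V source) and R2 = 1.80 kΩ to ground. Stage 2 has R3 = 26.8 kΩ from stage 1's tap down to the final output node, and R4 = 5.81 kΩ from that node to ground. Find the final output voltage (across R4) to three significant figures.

Stage 2 presents R3+R4 = 32610 Ω as a load on stage 1's tap.
Stage 1's lower leg becomes R2‖(R3+R4) = 1706 Ω, so V_mid = 17.7 × 1706/1886 = 16.01 V.
Stage 2 is itself unloaded: V_out = V_mid × R4/(R3+R4) = 16.01 × 5810/32610 = 2.85 V.

V_out ≈ 2.85 V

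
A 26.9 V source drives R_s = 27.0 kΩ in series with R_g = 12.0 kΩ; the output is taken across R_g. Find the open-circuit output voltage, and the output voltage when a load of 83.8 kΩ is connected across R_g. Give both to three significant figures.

Open-circuit: V = 26.9 × 12.0/(27.0 + 12.0) = 8.28 V.
With the load, R_g becomes R_g‖R_L = 10.50 kΩ, so V = 26.9 × 10.50/37.50 = 7.53 V.

Unloaded: 8.28 V; loaded: 7.53 V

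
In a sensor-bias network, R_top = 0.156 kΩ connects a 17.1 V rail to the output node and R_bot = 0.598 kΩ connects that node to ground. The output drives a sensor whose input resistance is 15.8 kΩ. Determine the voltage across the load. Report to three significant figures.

The load sits in parallel with R_bot: R_bot‖R_L = (598 × 15800) / (598 + 15800) = 576.2 Ω.
V_out = 17.1 × 576.2 / (156 + 576.2) = 17.1 × 576.2/732.2 = 13.5 V.

V_out ≈ 13.5 V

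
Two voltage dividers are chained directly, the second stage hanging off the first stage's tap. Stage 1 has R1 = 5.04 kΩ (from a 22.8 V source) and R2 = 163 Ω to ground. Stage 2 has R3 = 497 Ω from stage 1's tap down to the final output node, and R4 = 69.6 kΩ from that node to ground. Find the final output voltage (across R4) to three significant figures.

Stage 2 presents R3+R4 = 70100 Ω as a load on stage 1's tap.
Stage 1's lower leg becomes R2‖(R3+R4) = 162.6 Ω, so V_mid = 22.8 × 162.6/5203 = 0.7127 V.
Stage 2 is itself unloaded: V_out = V_mid × R4/(R3+R4) = 0.7127 × 69600/70100 = 0.708 V.

V_out ≈ 0.708 V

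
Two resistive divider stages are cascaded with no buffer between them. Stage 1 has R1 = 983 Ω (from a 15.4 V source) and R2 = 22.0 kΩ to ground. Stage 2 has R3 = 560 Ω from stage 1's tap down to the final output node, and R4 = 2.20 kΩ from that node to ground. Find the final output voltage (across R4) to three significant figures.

V_out ≈ 8.76 V

Stage 2 presents R3+R4 = 2760 Ω as a load on stage 1's tap.
Stage 1's lower leg becomes R2‖(R3+R4) = 2452 Ω, so V_mid = 15.4 × 2452/3435 = 10.99 V.
Stage 2 is itself unloaded: V_out = V_mid × R4/(R3+R4) = 10.99 × 2200/2760 = 8.76 V.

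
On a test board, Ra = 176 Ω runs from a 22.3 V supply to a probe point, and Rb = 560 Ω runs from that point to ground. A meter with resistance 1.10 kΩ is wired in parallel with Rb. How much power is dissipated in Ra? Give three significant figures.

P ≈ 292 mW

Total resistance from the source is Ra + (Rb‖R_L) = 547.1 Ω, so I = 22.3/547.1 Ω = 40.76 mA.
P = I²·Ra = (40.76 mA)² × 176 Ω = 292 mW.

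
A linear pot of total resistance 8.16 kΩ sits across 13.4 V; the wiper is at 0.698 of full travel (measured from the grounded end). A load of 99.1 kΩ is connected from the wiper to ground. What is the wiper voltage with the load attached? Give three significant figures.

The wiper splits the pot into (1−α)R = 2.464 kΩ above and αR = 5.696 kΩ below.
Lower section ‖ load = 5.386 kΩ.
V_wiper = 13.4 × 5.386/(2.464 + 5.386) = 9.19 V.

V ≈ 9.19 V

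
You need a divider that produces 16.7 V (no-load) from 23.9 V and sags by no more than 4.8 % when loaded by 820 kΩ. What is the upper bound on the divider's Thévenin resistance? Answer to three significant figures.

R_th ≤ 41.3 kΩ

Loading drop = R_th/(R_th + R_L) ≤ 0.0480, so R_th ≤ R_L · ε/(1−ε) = 820 kΩ × 0.0480/0.9520 = 41.3 kΩ.
(Any R1, R2 with R2/(R1+R2) = 0.699 and R1‖R2 ≤ 41.3 kΩ will meet the spec.)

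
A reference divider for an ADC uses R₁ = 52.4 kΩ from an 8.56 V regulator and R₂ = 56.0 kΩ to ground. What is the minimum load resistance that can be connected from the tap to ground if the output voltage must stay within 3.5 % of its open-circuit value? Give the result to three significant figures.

Output resistance R_th = R₁‖R₂ = (52.4 × 56.0)/108.4 = 27.07 kΩ.
The fractional drop is R_th/(R_th + R_L); requiring this ≤ 0.0350 gives R_L ≥ R_th(1/0.0350 − 1) = 27.07 × 27.57 = 746 kΩ.

R_L(min) ≈ 746 kΩ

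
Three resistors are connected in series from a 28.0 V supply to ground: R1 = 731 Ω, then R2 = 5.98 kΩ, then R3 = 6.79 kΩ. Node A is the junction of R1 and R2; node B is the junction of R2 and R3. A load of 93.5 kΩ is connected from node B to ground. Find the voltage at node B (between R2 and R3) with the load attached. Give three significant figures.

V ≈ 13.6 V

At node B, R3 is in parallel with the load: R3‖R_L = 6330 Ω.
Below node A the resistance is R2 + (R3‖R_L) = 12310 Ω, so V_A = 28.0 × 12310/13040 = 26.43 V.
Then V_B = V_A × (R3‖R_L)/(R2 + R3‖R_L) = 26.43 × 6330/12310 = 13.6 V.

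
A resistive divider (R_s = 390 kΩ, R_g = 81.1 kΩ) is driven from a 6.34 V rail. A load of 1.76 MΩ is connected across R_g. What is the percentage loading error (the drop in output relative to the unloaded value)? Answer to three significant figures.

3.67 %

The divider's output (Thévenin) resistance is R_s‖R_g = 67.14 kΩ.
Fractional drop under load = R_th/(R_th + R_L) = 67.14 / (67.14 + 1760) = 0.03675.
So the output falls by 3.67 %.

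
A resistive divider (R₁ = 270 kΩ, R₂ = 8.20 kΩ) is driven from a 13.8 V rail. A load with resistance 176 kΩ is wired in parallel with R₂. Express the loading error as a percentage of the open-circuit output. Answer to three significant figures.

The divider's output (Thévenin) resistance is R₁‖R₂ = 7.958 kΩ.
Fractional drop under load = R_th/(R_th + R_L) = 7.958 / (7.958 + 176) = 0.04326.
So the output falls by 4.33 %.

4.33 %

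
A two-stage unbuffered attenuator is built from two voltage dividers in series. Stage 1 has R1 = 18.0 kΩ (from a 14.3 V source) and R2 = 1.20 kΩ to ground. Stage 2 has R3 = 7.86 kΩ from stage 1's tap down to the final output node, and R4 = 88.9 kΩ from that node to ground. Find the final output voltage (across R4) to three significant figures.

V_out ≈ 0.812 V

Stage 2 presents R3+R4 = 96.76 kΩ as a load on stage 1's tap.
Stage 1's lower leg becomes R2‖(R3+R4) = 1.185 kΩ, so V_mid = 14.3 × 1.185/19.19 = 0.8835 V.
Stage 2 is itself unloaded: V_out = V_mid × R4/(R3+R4) = 0.8835 × 88.9/96.76 = 0.812 V.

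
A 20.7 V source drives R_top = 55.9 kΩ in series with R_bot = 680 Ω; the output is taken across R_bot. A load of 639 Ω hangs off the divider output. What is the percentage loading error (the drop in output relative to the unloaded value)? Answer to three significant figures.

Unloaded V = 20.7 × 680/56580 = 0.2488 V.
Loaded: R_bot‖R_L = 329.4 Ω, giving V = 20.7 × 329.4/56230 = 0.1213 V.
Drop = (0.2488 − 0.1213) / 0.2488 = 51.3 %.

51.3 %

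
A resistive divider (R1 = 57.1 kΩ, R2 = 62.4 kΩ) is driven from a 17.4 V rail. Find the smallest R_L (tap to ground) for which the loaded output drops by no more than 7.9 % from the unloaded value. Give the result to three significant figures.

Output resistance R_th = R1‖R2 = (57.1 × 62.4)/119.5 = 29.82 kΩ.
The fractional drop is R_th/(R_th + R_L); requiring this ≤ 0.0790 gives R_L ≥ R_th(1/0.0790 − 1) = 29.82 × 11.66 = 348 kΩ.

R_L(min) ≈ 348 kΩ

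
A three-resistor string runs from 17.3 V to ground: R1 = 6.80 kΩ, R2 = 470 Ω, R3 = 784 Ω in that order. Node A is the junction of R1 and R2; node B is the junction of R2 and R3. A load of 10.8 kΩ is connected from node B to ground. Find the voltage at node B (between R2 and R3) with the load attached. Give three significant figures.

At node B, R3 is in parallel with the load: R3‖R_L = 730.9 Ω.
Below node A the resistance is R2 + (R3‖R_L) = 1201 Ω, so V_A = 17.3 × 1201/8001 = 2.597 V.
Then V_B = V_A × (R3‖R_L)/(R2 + R3‖R_L) = 2.597 × 730.9/1201 = 1.58 V.

V ≈ 1.58 V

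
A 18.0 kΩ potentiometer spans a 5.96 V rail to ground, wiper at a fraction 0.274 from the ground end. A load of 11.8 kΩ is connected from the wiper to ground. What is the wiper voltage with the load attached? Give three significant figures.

V ≈ 1.25 V

The wiper splits the pot into (1−α)R = 13.07 kΩ above and αR = 4.932 kΩ below.
Lower section ‖ load = 3.478 kΩ.
V_wiper = 5.96 × 3.478/(13.07 + 3.478) = 1.25 V.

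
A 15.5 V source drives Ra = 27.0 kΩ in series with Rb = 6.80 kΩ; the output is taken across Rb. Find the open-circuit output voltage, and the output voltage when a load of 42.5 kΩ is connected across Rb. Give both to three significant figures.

Open-circuit: V = 15.5 × 6.80/(27.0 + 6.80) = 3.12 V.
With the load, Rb becomes Rb‖R_L = 5.862 kΩ, so V = 15.5 × 5.862/32.86 = 2.76 V.

Unloaded: 3.12 V; loaded: 2.76 V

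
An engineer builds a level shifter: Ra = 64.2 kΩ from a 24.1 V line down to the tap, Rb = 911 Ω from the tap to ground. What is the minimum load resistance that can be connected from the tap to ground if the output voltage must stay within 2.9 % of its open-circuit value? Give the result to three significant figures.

R_L(min) ≈ 30.1 kΩ

Output resistance R_th = Ra‖Rb = (64200 × 911)/65110 = 898.3 Ω.
The fractional drop is R_th/(R_th + R_L); requiring this ≤ 0.0290 gives R_L ≥ R_th(1/0.0290 − 1) = 898.3 × 33.48 = 30.1 kΩ.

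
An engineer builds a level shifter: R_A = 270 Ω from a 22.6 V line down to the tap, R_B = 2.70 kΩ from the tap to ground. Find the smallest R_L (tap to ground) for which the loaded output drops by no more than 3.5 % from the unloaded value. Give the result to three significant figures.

Output resistance R_th = R_A‖R_B = (270 × 2700)/2970 = 245.5 Ω.
The fractional drop is R_th/(R_th + R_L); requiring this ≤ 0.0350 gives R_L ≥ R_th(1/0.0350 − 1) = 245.5 × 27.57 = 6.77 kΩ.

R_L(min) ≈ 6.77 kΩ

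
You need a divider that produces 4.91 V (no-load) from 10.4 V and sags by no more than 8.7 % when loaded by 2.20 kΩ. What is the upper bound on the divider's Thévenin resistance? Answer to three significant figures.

R_th ≤ 210 Ω

Loading drop = R_th/(R_th + R_L) ≤ 0.0870, so R_th ≤ R_L · ε/(1−ε) = 2.20 kΩ × 0.0870/0.9130 = 210 Ω.
(Any R1, R2 with R2/(R1+R2) = 0.472 and R1‖R2 ≤ 210 Ω will meet the spec.)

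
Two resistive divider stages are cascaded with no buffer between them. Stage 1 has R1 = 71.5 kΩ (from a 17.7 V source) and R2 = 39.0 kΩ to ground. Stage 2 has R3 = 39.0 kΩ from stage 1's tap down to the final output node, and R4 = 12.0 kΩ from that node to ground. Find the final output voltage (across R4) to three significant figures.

V_out ≈ 0.983 V

Stage 2 presents R3+R4 = 51.00 kΩ as a load on stage 1's tap.
Stage 1's lower leg becomes R2‖(R3+R4) = 22.10 kΩ, so V_mid = 17.7 × 22.10/93.60 = 4.179 V.
Stage 2 is itself unloaded: V_out = V_mid × R4/(R3+R4) = 4.179 × 12.0/51.00 = 0.983 V.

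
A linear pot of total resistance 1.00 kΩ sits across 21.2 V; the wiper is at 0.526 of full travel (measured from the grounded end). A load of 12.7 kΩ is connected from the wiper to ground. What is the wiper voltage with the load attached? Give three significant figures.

The wiper splits the pot into (1−α)R = 474.0 Ω above and αR = 526.0 Ω below.
Lower section ‖ load = 505.1 Ω.
V_wiper = 21.2 × 505.1/(474.0 + 505.1) = 10.9 V.

V ≈ 10.9 V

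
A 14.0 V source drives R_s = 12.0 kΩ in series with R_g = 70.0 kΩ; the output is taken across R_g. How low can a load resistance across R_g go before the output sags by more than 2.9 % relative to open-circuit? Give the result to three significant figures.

R_L(min) ≈ 343 kΩ

Output resistance R_th = R_s‖R_g = (12.0 × 70.0)/82.00 = 10.24 kΩ.
The fractional drop is R_th/(R_th + R_L); requiring this ≤ 0.0290 gives R_L ≥ R_th(1/0.0290 − 1) = 10.24 × 33.48 = 343 kΩ.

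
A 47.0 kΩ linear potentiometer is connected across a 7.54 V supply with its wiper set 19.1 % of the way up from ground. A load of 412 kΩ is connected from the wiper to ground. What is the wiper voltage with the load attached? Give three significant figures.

V ≈ 1.42 V

The wiper splits the pot into (1−α)R = 38.02 kΩ above and αR = 8.977 kΩ below.
Lower section ‖ load = 8.786 kΩ.
V_wiper = 7.54 × 8.786/(38.02 + 8.786) = 1.42 V.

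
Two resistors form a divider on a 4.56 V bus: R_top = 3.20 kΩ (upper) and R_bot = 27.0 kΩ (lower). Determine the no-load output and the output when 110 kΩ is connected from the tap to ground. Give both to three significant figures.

Open-circuit: V = 4.56 × 27.0/(3.20 + 27.0) = 4.08 V.
With the load, R_bot becomes R_bot‖R_L = 21.68 kΩ, so V = 4.56 × 21.68/24.88 = 3.97 V.

Unloaded: 4.08 V; loaded: 3.97 V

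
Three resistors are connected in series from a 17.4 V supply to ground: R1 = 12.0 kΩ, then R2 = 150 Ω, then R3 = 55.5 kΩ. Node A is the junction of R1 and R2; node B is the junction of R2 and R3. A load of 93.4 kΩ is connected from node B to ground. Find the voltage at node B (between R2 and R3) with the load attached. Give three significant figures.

At node B, R3 is in parallel with the load: R3‖R_L = 34810 Ω.
Below node A the resistance is R2 + (R3‖R_L) = 34960 Ω, so V_A = 17.4 × 34960/46960 = 12.95 V.
Then V_B = V_A × (R3‖R_L)/(R2 + R3‖R_L) = 12.95 × 34810/34960 = 12.9 V.

V ≈ 12.9 V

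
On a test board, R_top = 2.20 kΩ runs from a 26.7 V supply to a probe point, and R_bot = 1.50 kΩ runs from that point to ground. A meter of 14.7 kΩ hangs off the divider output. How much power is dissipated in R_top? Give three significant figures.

P ≈ 124 mW

Total resistance from the source is R_top + (R_bot‖R_L) = 3.561 kΩ, so I = 26.7/3.561 kΩ = 7.498 mA.
P = I²·R_top = (7.498 mA)² × 2.20 kΩ = 124 mW.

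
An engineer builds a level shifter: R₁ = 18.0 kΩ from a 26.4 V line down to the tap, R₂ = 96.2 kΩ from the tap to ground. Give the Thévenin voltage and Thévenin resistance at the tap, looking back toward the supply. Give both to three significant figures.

V_th = 22.2 V, R_th = 15.2 kΩ

V_th is the open-circuit tap voltage: 26.4 × 96.2/(18.0 + 96.2) = 22.2 V.
With the supply zeroed, R₁ and R₂ appear in parallel from the tap: R_th = R₁‖R₂ = (18.0 × 96.2)/114.2 = 15.2 kΩ.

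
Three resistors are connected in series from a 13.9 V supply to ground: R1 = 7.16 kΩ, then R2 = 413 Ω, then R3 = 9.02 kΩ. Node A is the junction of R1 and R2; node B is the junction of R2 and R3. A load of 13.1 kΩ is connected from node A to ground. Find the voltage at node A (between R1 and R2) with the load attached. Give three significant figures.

Below node A the series string R2+R3 = 9433 Ω sits in parallel with the 13100 Ω load: 5484 Ω.
V_A = 13.9 × 5484/(7160 + 5484) = 6.03 V.

V ≈ 6.03 V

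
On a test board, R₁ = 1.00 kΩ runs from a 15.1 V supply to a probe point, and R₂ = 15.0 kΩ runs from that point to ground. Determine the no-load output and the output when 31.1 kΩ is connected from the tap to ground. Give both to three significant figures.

Open-circuit: V = 15.1 × 15.0/(1.00 + 15.0) = 14.2 V.
With the load, R₂ becomes R₂‖R_L = 10.12 kΩ, so V = 15.1 × 10.12/11.12 = 13.7 V.

Unloaded: 14.2 V; loaded: 13.7 V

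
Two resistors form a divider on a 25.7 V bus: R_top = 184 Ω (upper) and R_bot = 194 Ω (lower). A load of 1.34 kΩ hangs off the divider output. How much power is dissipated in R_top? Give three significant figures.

Total resistance from the source is R_top + (R_bot‖R_L) = 353.5 Ω, so I = 25.7/353.5 Ω = 72.71 mA.
P = I²·R_top = (72.71 mA)² × 184 Ω = 973 mW.

P ≈ 973 mW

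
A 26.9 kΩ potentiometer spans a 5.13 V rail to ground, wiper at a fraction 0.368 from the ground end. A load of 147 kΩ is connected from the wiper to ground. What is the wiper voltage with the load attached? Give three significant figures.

The wiper splits the pot into (1−α)R = 17.00 kΩ above and αR = 9.899 kΩ below.
Lower section ‖ load = 9.275 kΩ.
V_wiper = 5.13 × 9.275/(17.00 + 9.275) = 1.81 V.

V ≈ 1.81 V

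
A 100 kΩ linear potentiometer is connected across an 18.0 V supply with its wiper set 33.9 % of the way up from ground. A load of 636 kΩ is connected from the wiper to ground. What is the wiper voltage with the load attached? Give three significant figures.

The wiper splits the pot into (1−α)R = 66.10 kΩ above and αR = 33.90 kΩ below.
Lower section ‖ load = 32.18 kΩ.
V_wiper = 18.0 × 32.18/(66.10 + 32.18) = 5.89 V.

V ≈ 5.89 V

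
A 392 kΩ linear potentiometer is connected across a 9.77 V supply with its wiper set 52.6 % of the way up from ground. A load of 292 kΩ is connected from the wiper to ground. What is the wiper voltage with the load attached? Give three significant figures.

The wiper splits the pot into (1−α)R = 185.8 kΩ above and αR = 206.2 kΩ below.
Lower section ‖ load = 120.9 kΩ.
V_wiper = 9.77 × 120.9/(185.8 + 120.9) = 3.85 V.

V ≈ 3.85 V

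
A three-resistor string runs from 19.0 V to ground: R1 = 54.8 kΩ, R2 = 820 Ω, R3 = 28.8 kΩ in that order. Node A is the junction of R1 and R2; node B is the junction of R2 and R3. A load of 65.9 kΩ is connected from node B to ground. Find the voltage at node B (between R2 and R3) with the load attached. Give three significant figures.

At node B, R3 is in parallel with the load: R3‖R_L = 20040 Ω.
Below node A the resistance is R2 + (R3‖R_L) = 20860 Ω, so V_A = 19.0 × 20860/75660 = 5.239 V.
Then V_B = V_A × (R3‖R_L)/(R2 + R3‖R_L) = 5.239 × 20040/20860 = 5.03 V.

V ≈ 5.03 V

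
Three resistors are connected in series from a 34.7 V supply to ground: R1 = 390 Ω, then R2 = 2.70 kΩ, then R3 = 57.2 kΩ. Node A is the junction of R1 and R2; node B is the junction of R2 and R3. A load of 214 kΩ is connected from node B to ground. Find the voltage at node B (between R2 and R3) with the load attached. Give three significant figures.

At node B, R3 is in parallel with the load: R3‖R_L = 45140 Ω.
Below node A the resistance is R2 + (R3‖R_L) = 47840 Ω, so V_A = 34.7 × 47840/48230 = 34.42 V.
Then V_B = V_A × (R3‖R_L)/(R2 + R3‖R_L) = 34.42 × 45140/47840 = 32.5 V.

V ≈ 32.5 V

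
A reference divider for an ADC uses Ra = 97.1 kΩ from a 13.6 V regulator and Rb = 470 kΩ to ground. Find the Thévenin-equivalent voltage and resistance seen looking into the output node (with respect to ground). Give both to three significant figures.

V_th = 11.3 V, R_th = 80.5 kΩ

V_th is the open-circuit tap voltage: 13.6 × 470/(97.1 + 470) = 11.3 V.
With the supply zeroed, Ra and Rb appear in parallel from the tap: R_th = Ra‖Rb = (97.1 × 470)/567.1 = 80.5 kΩ.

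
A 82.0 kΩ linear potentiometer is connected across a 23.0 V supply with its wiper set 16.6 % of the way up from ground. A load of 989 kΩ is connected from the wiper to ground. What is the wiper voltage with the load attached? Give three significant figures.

The wiper splits the pot into (1−α)R = 68.39 kΩ above and αR = 13.61 kΩ below.
Lower section ‖ load = 13.43 kΩ.
V_wiper = 23.0 × 13.43/(68.39 + 13.43) = 3.77 V.

V ≈ 3.77 V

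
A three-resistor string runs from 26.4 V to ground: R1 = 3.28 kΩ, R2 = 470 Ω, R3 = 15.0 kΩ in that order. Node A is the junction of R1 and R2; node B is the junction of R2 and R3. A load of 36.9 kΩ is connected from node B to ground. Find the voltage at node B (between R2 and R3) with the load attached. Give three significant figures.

V ≈ 19.5 V

At node B, R3 is in parallel with the load: R3‖R_L = 10660 Ω.
Below node A the resistance is R2 + (R3‖R_L) = 11130 Ω, so V_A = 26.4 × 11130/14410 = 20.39 V.
Then V_B = V_A × (R3‖R_L)/(R2 + R3‖R_L) = 20.39 × 10660/11130 = 19.5 V.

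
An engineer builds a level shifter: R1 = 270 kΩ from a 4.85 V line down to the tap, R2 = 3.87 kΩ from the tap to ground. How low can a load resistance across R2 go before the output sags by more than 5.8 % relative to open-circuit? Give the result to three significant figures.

R_L(min) ≈ 62.0 kΩ

Output resistance R_th = R1‖R2 = (270 × 3.87)/273.9 = 3.815 kΩ.
The fractional drop is R_th/(R_th + R_L); requiring this ≤ 0.0580 gives R_L ≥ R_th(1/0.0580 − 1) = 3.815 × 16.24 = 62.0 kΩ.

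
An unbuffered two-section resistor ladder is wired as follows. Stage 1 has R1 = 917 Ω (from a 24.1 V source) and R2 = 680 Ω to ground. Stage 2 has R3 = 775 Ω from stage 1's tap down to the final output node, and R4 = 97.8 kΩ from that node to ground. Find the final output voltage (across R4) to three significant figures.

V_out ≈ 10.1 V

Stage 2 presents R3+R4 = 98580 Ω as a load on stage 1's tap.
Stage 1's lower leg becomes R2‖(R3+R4) = 675.3 Ω, so V_mid = 24.1 × 675.3/1592 = 10.22 V.
Stage 2 is itself unloaded: V_out = V_mid × R4/(R3+R4) = 10.22 × 97800/98580 = 10.1 V.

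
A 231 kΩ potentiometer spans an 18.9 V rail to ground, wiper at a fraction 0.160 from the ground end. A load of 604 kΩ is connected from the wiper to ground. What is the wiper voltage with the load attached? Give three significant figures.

V ≈ 2.88 V

The wiper splits the pot into (1−α)R = 194.0 kΩ above and αR = 36.96 kΩ below.
Lower section ‖ load = 34.83 kΩ.
V_wiper = 18.9 × 34.83/(194.0 + 34.83) = 2.88 V.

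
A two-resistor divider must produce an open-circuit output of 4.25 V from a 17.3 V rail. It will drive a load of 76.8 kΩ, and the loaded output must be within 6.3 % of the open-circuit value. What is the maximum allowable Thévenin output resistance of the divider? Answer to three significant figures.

R_th ≤ 5.16 kΩ

Loading drop = R_th/(R_th + R_L) ≤ 0.0630, so R_th ≤ R_L · ε/(1−ε) = 76.8 kΩ × 0.0630/0.9370 = 5.16 kΩ.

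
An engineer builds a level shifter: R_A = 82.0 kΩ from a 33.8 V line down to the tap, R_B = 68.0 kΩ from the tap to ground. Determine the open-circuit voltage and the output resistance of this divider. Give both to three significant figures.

V_th = 15.3 V, R_th = 37.2 kΩ

V_th is the open-circuit tap voltage: 33.8 × 68.0/(82.0 + 68.0) = 15.3 V.
With the supply zeroed, R_A and R_B appear in parallel from the tap: R_th = R_A‖R_B = (82.0 × 68.0)/150.0 = 37.2 kΩ.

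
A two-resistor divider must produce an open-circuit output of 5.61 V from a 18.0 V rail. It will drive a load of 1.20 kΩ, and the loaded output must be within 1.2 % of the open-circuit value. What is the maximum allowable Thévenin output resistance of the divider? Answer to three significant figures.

R_th ≤ 14.6 Ω

Loading drop = R_th/(R_th + R_L) ≤ 0.0120, so R_th ≤ R_L · ε/(1−ε) = 1.20 kΩ × 0.0120/0.9880 = 14.6 Ω.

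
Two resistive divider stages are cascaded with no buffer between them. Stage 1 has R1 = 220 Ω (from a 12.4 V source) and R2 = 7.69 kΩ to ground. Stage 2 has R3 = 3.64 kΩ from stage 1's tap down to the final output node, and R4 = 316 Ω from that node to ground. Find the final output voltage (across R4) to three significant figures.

Stage 2 presents R3+R4 = 3956 Ω as a load on stage 1's tap.
Stage 1's lower leg becomes R2‖(R3+R4) = 2612 Ω, so V_mid = 12.4 × 2612/2832 = 11.44 V.
Stage 2 is itself unloaded: V_out = V_mid × R4/(R3+R4) = 11.44 × 316/3956 = 0.914 V.

V_out ≈ 0.914 V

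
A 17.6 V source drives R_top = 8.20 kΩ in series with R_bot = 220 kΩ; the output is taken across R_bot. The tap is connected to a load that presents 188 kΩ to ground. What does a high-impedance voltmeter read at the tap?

The load sits in parallel with R_bot: R_bot‖R_L = (220 × 188) / (220 + 188) = 101.4 kΩ.
V_out = 17.6 × 101.4 / (8.20 + 101.4) = 17.6 × 101.4/109.6 = 16.3 V.
(Unloaded it would have been 17.0 V.)

V_out ≈ 16.3 V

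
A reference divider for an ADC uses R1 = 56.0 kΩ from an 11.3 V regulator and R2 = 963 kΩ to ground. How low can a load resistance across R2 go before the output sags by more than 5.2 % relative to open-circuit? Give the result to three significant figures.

R_L(min) ≈ 965 kΩ

Output resistance R_th = R1‖R2 = (56.0 × 963)/1019 = 52.92 kΩ.
The fractional drop is R_th/(R_th + R_L); requiring this ≤ 0.0520 gives R_L ≥ R_th(1/0.0520 − 1) = 52.92 × 18.23 = 965 kΩ.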